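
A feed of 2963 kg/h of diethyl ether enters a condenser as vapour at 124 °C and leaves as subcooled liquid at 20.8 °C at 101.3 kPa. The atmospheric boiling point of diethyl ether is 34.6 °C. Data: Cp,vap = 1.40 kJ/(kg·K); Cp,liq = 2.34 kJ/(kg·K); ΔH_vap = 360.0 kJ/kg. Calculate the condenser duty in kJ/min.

vapour 124→34.6 °C: -125.16 kJ/kg
condensation at 34.6 °C: -360 kJ/kg
liquid 34.6→20.8 °C: -32.292 kJ/kg
Δh = -125.16 + -360 + -32.292 = -517.45 kJ/kg
Q = ṁ·Δh = 2963 kg/h × -517.45 kJ/kg = -1.5332e+06 kJ/h
|Q| = 425.89 kW = 25554 kJ/min

Q_c = 25600 kJ/min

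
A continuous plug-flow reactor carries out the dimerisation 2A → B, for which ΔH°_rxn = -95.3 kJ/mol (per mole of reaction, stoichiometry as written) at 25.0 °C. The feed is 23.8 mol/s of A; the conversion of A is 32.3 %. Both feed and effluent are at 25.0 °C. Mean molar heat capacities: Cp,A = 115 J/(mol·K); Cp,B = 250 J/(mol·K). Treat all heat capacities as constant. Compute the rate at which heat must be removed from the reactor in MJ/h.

Extent of reaction ξ = 0.323 × 23.8 / 2 = 3.8437 mol/s
Reaction term: ξ·ΔH°_rxn = 3.8437 × -95.3 = -366.3 kJ/s
Q = ΔH = -366.3 kJ/s = -366.3 kW
Heat removed = 1318.7 MJ/h

Q_out = 1320 MJ/h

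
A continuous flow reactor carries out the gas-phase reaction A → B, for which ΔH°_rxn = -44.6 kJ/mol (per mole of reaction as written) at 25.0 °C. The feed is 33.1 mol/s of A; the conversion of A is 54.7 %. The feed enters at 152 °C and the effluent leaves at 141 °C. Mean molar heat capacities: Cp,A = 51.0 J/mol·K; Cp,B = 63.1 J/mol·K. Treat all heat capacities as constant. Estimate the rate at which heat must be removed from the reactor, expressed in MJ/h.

Extent of reaction ξ = 0.547 × 33.1 = 18.106 mol/s
Reaction term: ξ·ΔH°_rxn = 18.106 × -44.6 = -807.51 kJ/s
Sensible, feed 152→25 °C: -214.39 kJ/s
Outlet flows (mol/s): A 14.994, B 18.106
Sensible, products 25→141 °C: 221.23 kJ/s
Q = ΔH = -800.67 kJ/s = -800.67 kW
Heat removed = 2882.4 MJ/h

Q_out = 2880 MJ/h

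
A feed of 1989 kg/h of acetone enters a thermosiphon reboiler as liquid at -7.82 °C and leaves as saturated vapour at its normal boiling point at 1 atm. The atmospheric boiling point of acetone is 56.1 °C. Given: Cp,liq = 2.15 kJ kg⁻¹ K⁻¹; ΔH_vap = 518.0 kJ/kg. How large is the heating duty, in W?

liquid -7.82→56.1 °C: 137.43 kJ/kg
vaporisation at 56.1 °C: 518 kJ/kg
Δh = 137.43 + 518 = 655.43 kJ/kg
Q = ṁ·Δh = 1989 kg/h × 655.43 kJ/kg = 1.3036e+06 kJ/h
|Q| = 362.12 kW = 362120 W

Q = 362000 W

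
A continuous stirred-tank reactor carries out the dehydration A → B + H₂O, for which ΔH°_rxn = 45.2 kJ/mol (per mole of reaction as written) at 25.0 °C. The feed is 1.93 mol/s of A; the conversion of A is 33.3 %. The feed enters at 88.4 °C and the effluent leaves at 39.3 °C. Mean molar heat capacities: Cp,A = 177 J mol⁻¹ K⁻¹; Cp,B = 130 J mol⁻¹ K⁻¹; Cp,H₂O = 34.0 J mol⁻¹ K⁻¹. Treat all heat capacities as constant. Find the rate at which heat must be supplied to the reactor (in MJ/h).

Q_in = 43.8 MJ/h

Extent of reaction ξ = 0.333 × 1.93 = 0.64269 mol/s
Reaction term: ξ·ΔH°_rxn = 0.64269 × 45.2 = 29.05 kJ/s
Sensible, feed 88.4→25 °C: -21.658 kJ/s
Outlet flows (mol/s): A 1.2873, B 0.64269, H₂O 0.64269
Sensible, products 25→39.3 °C: 4.7655 kJ/s
Q = ΔH = 12.157 kJ/s = 12.157 kW
Heat supplied = 43.765 MJ/h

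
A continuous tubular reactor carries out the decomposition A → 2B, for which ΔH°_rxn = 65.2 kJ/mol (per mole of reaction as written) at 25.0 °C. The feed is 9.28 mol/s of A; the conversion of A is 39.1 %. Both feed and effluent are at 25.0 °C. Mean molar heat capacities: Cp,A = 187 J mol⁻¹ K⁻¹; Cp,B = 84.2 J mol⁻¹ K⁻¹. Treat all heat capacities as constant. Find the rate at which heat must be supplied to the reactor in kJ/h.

Extent of reaction ξ = 0.391 × 9.28 = 3.6285 mol/s
Reaction term: ξ·ΔH°_rxn = 3.6285 × 65.2 = 236.58 kJ/s
Q = ΔH = 236.58 kJ/s = 236.58 kW
Heat supplied = 851680 kJ/h

Q_in = 852000 kJ/h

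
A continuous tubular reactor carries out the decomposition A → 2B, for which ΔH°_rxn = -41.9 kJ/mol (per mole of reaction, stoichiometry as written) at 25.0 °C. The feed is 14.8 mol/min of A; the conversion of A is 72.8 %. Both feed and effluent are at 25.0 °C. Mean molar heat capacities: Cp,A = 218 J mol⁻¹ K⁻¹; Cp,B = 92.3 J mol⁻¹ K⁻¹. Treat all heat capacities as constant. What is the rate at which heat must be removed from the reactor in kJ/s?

Extent of reaction ξ = 0.728 × 14.8 = 10.774 mol/min
Reaction term: ξ·ΔH°_rxn = 10.774 × -41.9 = -451.45 kJ/min
Q = ΔH = -451.45 kJ/min = -7.5241 kW
Heat removed = 7.5241 kJ/s

Q_out = 7.52 kJ/s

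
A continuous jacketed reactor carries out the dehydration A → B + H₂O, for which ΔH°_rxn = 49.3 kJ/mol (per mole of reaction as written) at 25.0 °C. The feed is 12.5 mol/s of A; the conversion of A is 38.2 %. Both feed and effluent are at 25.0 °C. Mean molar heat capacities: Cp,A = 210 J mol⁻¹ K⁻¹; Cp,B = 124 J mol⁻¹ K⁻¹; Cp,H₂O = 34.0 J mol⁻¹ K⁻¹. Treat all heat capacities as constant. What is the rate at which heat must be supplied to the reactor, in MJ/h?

Q_in = 847 MJ/h

Extent of reaction ξ = 0.382 × 12.5 = 4.775 mol/s
Reaction term: ξ·ΔH°_rxn = 4.775 × 49.3 = 235.41 kJ/s
Q = ΔH = 235.41 kJ/s = 235.41 kW
Heat supplied = 847.47 MJ/h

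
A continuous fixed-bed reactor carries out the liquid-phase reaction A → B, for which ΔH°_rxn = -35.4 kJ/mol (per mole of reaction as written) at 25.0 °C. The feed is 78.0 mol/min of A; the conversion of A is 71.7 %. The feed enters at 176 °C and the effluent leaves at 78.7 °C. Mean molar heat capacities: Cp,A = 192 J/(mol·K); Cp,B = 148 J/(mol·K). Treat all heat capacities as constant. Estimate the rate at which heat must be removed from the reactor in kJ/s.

Q_out = 59.5 kJ/s

Extent of reaction ξ = 0.717 × 78.0 = 55.926 mol/min
Reaction term: ξ·ΔH°_rxn = 55.926 × -35.4 = -1979.8 kJ/min
Sensible, feed 176→25 °C: -2261.4 kJ/min
Outlet flows (mol/min): A 22.074, B 55.926
Sensible, products 25→78.7 °C: 672.07 kJ/min
Q = ΔH = -3569.1 kJ/min = -59.485 kW
Heat removed = 59.485 kJ/s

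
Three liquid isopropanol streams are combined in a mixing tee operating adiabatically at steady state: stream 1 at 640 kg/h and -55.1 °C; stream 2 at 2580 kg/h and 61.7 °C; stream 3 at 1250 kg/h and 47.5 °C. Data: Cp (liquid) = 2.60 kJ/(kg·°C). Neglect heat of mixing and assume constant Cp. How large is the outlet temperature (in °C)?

T_out = 41.0 °C

Adiabatic, steady state ⇒ Σ ṁᵢCp,ᵢ(T_out − Tᵢ) = 0
Σ ṁᵢCp,ᵢTᵢ = 640×2.60×-55.1 + 2580×2.60×61.7 + 1250×2.60×47.5 = 476570
Σ ṁᵢCp,ᵢ = 640×2.60 + 2580×2.60 + 1250×2.60 = 11622
T_out = 476570 / 11622 = 41.006 °C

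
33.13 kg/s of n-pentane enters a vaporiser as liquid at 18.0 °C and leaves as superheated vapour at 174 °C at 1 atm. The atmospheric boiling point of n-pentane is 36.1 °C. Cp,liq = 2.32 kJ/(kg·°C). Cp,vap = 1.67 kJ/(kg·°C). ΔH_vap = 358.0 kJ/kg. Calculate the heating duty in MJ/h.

Q = 75200 MJ/h

liquid 18.0→36.1 °C: 41.992 kJ/kg
vaporisation at 36.1 °C: 358 kJ/kg
vapour 36.1→174 °C: 230.29 kJ/kg
Δh = 41.992 + 358 + 230.29 = 630.28 kJ/kg
Q = ṁ·Δh = 33.13 kg/s × 630.28 kJ/kg = 20881 kJ/s
|Q| = 20881 kW = 75173 MJ/h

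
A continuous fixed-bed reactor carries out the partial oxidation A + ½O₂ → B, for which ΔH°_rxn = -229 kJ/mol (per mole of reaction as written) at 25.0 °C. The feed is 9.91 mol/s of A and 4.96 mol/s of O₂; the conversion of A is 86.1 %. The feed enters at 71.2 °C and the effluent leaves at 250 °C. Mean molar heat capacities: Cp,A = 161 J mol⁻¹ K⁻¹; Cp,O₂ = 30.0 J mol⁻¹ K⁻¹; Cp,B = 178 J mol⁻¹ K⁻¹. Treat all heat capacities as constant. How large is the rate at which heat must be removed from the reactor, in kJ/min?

Extent of reaction ξ = 0.861 × 9.91 = 8.5325 mol/s
Reaction term: ξ·ΔH°_rxn = 8.5325 × -229 = -1953.9 kJ/s
Sensible, feed 71.2→25 °C: -80.587 kJ/s
Outlet flows (mol/s): A 1.3775, O₂ 0.69374, B 8.5325
Sensible, products 25→250 °C: 396.31 kJ/s
Q = ΔH = -1638.2 kJ/s = -1638.2 kW
Heat removed = 98293 kJ/min

Q_out = 98300 kJ/min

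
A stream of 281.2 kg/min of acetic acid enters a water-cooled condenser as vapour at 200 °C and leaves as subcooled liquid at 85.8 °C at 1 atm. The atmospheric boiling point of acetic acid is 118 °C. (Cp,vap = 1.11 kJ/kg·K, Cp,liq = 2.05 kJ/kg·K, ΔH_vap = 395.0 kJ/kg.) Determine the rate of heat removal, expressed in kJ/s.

Q_c = 2590 kJ/s

vapour 200→118 °C: -91.02 kJ/kg
condensation at 118 °C: -395 kJ/kg
liquid 118→85.8 °C: -66.01 kJ/kg
Δh = -91.02 + -395 + -66.01 = -552.03 kJ/kg
Q = ṁ·Δh = 281.2 kg/min × -552.03 kJ/kg = -155230 kJ/min
|Q| = 2587.2 kW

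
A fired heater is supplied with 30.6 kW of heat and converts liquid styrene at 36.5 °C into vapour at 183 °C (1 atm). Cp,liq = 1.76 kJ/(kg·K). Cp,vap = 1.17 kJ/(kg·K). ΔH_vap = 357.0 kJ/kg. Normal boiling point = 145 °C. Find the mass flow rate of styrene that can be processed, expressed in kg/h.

ṁ = 186 kg/h

Δh = 1.76×(145−36.5) + 357.0 + 1.17×(183−145) = 592.42 kJ/kg
Q = 30.6 kW = 30.6 kJ/s = 110160 kJ/h
ṁ = Q/Δh = 110160 / 592.42 = 185.95 kg/h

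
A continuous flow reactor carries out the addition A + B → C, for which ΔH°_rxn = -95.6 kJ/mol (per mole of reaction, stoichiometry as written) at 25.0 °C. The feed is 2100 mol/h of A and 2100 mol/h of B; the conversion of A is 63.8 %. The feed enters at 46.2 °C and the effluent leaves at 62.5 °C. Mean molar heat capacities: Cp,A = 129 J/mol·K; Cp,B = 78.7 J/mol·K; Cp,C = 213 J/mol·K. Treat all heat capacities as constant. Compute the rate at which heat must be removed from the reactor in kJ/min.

Q_out = 2010 kJ/min

Extent of reaction ξ = 0.638 × 2100 = 1339.8 mol/h
Reaction term: ξ·ΔH°_rxn = 1339.8 × -95.6 = -128080 kJ/h
Sensible, feed 46.2→25 °C: -9246.8 kJ/h
Outlet flows (mol/h): A 760.2, B 760.2, C 1339.8
Sensible, products 25→62.5 °C: 16623 kJ/h
Q = ΔH = -120710 kJ/h = -33.53 kW
Heat removed = 2011.8 kJ/min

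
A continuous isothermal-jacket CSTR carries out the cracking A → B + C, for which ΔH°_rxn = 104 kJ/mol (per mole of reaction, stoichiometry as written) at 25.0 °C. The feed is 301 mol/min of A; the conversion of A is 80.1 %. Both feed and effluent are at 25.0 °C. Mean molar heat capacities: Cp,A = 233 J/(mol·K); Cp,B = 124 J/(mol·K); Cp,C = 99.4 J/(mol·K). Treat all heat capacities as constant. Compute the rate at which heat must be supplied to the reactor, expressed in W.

Q_in = 418000 W

Extent of reaction ξ = 0.801 × 301 = 241.1 mol/min
Reaction term: ξ·ΔH°_rxn = 241.1 × 104 = 25075 kJ/min
Q = ΔH = 25075 kJ/min = 417.91 kW
Heat supplied = 417910 W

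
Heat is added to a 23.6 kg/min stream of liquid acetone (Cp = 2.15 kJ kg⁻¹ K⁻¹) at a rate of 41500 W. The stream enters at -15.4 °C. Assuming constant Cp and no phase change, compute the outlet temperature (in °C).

T_out = 33.7 °C

Q = 41500 W = 2490 kJ/min
ΔT = Q/(ṁ·Cp) = 2490/(23.6×2.15) = 49.074 K
T_out = -15.4 + 49.074 = 33.674 °C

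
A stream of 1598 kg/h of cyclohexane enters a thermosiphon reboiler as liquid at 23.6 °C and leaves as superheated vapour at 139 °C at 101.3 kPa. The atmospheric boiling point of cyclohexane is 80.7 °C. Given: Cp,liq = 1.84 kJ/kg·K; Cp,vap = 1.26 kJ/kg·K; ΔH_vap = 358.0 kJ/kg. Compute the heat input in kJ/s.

liquid 23.6→80.7 °C: 105.06 kJ/kg
vaporisation at 80.7 °C: 358 kJ/kg
vapour 80.7→139 °C: 73.458 kJ/kg
Δh = 105.06 + 358 + 73.458 = 536.52 kJ/kg
Q = ṁ·Δh = 1598 kg/h × 536.52 kJ/kg = 857360 kJ/h
|Q| = 238.16 kW

Q = 238 kJ/s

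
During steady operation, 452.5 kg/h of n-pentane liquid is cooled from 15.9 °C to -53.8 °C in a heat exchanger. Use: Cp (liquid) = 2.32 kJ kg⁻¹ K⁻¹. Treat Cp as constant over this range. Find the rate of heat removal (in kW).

Q = ṁ·Cp·ΔT = 452.5 × 2.32 × (-53.8 − 15.9) = -73171 kJ/h
Converting: 73171 / 3600 s = 20.325 kW

Q_c = 20.3 kW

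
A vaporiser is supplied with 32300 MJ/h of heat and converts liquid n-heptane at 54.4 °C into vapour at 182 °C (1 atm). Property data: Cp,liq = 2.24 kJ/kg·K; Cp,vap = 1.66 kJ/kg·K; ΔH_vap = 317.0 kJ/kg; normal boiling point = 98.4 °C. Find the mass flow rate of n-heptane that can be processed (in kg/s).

Δh = 2.24×(98.4−54.4) + 317.0 + 1.66×(182−98.4) = 554.34 kJ/kg
Q = 32300 MJ/h = 8972.2 kJ/s = 8972.2 kJ/s
ṁ = Q/Δh = 8972.2 / 554.34 = 16.186 kg/s

ṁ = 16.2 kg/s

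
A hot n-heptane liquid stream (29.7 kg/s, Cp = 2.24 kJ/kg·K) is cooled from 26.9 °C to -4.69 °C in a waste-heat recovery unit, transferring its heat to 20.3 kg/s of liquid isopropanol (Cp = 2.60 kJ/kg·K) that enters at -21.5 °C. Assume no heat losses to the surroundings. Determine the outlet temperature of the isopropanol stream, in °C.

T_c,out = 18.3 °C

Heat released by hot stream: Q = 29.7 × 2.24 × (26.9 − -4.69) = 2101.6 kJ/s
Energy balance on cold side (adiabatic exchanger): Q = ṁ_c·Cp_c·(T_c,out − T_c,in)
T_c,out = -21.5 + 2101.6/(20.3 × 2.60) = 18.318 °C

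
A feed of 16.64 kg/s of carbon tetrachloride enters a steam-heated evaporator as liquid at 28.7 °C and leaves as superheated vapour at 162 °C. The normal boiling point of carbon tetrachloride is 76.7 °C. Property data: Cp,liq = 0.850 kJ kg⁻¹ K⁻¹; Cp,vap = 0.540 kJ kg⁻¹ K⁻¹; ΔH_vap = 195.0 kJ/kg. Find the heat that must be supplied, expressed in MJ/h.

Q = 16900 MJ/h

liquid 28.7→76.7 °C: 40.8 kJ/kg
vaporisation at 76.7 °C: 195 kJ/kg
vapour 76.7→162 °C: 46.062 kJ/kg
Δh = 40.8 + 195 + 46.062 = 281.86 kJ/kg
Q = ṁ·Δh = 16.64 kg/s × 281.86 kJ/kg = 4690.2 kJ/s
|Q| = 4690.2 kW = 16885 MJ/h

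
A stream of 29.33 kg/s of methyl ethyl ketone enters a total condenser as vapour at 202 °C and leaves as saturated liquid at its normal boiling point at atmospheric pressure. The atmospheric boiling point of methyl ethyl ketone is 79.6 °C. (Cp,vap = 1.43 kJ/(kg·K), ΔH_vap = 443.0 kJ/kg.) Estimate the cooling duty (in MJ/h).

Q_c = 65300 MJ/h

vapour 202→79.6 °C: -175.03 kJ/kg
condensation at 79.6 °C: -443 kJ/kg
Δh = -175.03 + -443 = -618.03 kJ/kg
Q = ṁ·Δh = 29.33 kg/s × -618.03 kJ/kg = -18127 kJ/s
|Q| = 18127 kW = 65257 MJ/h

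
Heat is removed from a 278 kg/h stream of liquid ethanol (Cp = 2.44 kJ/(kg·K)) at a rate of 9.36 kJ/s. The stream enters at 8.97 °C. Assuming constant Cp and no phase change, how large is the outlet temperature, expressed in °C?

Q = 9.36 kJ/s = 33696 kJ/h
ΔT = Q/(ṁ·Cp) = 33696/(278×2.44) = 49.676 K
T_out = 8.97 − 49.676 = -40.706 °C

T_out = -40.7 °C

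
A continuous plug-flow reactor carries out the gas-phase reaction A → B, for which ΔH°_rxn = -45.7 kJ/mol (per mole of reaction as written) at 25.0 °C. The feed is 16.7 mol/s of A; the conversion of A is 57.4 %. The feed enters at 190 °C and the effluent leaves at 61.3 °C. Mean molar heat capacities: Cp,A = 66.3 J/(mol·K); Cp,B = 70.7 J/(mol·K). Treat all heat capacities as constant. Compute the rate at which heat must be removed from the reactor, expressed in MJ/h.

Extent of reaction ξ = 0.574 × 16.7 = 9.5858 mol/s
Reaction term: ξ·ΔH°_rxn = 9.5858 × -45.7 = -438.07 kJ/s
Sensible, feed 190→25 °C: -182.69 kJ/s
Outlet flows (mol/s): A 7.1142, B 9.5858
Sensible, products 25→61.3 °C: 41.723 kJ/s
Q = ΔH = -579.04 kJ/s = -579.04 kW
Heat removed = 2084.5 MJ/h

Q_out = 2080 MJ/h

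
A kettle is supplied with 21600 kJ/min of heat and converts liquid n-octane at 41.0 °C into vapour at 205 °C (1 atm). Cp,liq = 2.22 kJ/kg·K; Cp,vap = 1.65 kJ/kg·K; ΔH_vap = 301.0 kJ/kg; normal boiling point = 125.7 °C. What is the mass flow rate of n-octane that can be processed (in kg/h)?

Δh = 2.22×(125.7−41.0) + 301.0 + 1.65×(205−125.7) = 619.88 kJ/kg
Q = 21600 kJ/min = 360 kJ/s = 1.296e+06 kJ/h
ṁ = Q/Δh = 1.296e+06 / 619.88 = 2090.7 kg/h

ṁ = 2090 kg/h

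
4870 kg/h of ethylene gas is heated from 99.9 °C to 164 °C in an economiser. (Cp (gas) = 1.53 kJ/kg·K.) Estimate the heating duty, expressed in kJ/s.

Q = ṁ·Cp·ΔT = 4870 × 1.53 × (164 − 99.9) = 477620 kJ/h
Converting: 477620 / 3600 s = 132.67 kW

Q = 133 kJ/s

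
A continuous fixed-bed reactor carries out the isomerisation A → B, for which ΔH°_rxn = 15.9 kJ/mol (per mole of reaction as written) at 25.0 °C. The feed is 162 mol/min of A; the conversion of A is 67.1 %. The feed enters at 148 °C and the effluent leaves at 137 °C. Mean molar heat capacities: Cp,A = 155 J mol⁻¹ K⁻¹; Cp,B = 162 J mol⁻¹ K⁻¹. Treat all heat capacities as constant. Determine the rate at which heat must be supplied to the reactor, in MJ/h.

Q_in = 92.2 MJ/h

Extent of reaction ξ = 0.671 × 162 = 108.7 mol/min
Reaction term: ξ·ΔH°_rxn = 108.7 × 15.9 = 1728.4 kJ/min
Sensible, feed 148→25 °C: -3088.5 kJ/min
Outlet flows (mol/min): A 53.298, B 108.7
Sensible, products 25→137 °C: 2897.5 kJ/min
Q = ΔH = 1537.4 kJ/min = 25.623 kW
Heat supplied = 92.242 MJ/h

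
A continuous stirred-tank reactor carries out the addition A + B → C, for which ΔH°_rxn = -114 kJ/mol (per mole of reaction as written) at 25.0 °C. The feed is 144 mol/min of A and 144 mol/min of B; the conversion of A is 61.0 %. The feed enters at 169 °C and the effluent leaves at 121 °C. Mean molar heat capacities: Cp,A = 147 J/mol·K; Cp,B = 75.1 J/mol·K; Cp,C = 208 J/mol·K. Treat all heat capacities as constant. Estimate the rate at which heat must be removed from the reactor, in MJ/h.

Extent of reaction ξ = 0.610 × 144 = 87.84 mol/min
Reaction term: ξ·ΔH°_rxn = 87.84 × -114 = -10014 kJ/min
Sensible, feed 169→25 °C: -4605.5 kJ/min
Outlet flows (mol/min): A 56.16, B 56.16, C 87.84
Sensible, products 25→121 °C: 2951.4 kJ/min
Q = ΔH = -11668 kJ/min = -194.46 kW
Heat removed = 700.07 MJ/h

Q_out = 700 MJ/h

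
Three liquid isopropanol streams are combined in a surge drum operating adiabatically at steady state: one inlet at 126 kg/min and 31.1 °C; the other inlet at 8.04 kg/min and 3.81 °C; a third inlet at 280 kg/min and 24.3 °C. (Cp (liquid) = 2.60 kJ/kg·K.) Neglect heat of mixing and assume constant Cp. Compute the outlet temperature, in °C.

No heat crosses the boundary, so H_out = H_in.
T_out = Σ ṁᵢCp,ᵢTᵢ / Σ ṁᵢCp,ᵢ
      = 27958 / 1076.5 = 25.971 °C

T_out = 26.0 °C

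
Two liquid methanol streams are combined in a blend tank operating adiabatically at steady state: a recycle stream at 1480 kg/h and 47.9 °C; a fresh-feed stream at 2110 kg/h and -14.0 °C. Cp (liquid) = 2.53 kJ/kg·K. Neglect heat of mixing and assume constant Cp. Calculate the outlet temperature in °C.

Energy balance with Q = 0: Σ ṁᵢCp,ᵢ(T_out − Tᵢ) = 0
T_out = Σ ṁᵢCp,ᵢTᵢ / Σ ṁᵢCp,ᵢ
      = 104620 / 9082.7 = 11.519 °C

T_out = 11.5 °C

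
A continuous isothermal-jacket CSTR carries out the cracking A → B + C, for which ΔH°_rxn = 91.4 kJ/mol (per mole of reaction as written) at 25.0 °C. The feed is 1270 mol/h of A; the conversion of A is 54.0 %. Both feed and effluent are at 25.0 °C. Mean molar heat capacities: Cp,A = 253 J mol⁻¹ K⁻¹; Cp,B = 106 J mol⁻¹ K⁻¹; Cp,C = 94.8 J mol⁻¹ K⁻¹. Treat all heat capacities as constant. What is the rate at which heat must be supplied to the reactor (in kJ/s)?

Extent of reaction ξ = 0.540 × 1270 = 685.8 mol/h
Reaction term: ξ·ΔH°_rxn = 685.8 × 91.4 = 62682 kJ/h
Q = ΔH = 62682 kJ/h = 17.412 kW
Heat supplied = 17.412 kJ/s

Q_in = 17.4 kJ/s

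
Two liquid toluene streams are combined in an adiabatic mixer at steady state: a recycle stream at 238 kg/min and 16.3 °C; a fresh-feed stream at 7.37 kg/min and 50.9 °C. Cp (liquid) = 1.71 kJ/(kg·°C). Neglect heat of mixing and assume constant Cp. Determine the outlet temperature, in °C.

No heat crosses the boundary, so H_out = H_in.
Σ ṁᵢCp,ᵢTᵢ = 238×1.71×16.3 + 7.37×1.71×50.9 = 7275.3
Σ ṁᵢCp,ᵢ = 238×1.71 + 7.37×1.71 = 419.58
T_out = 7275.3 / 419.58 = 17.339 °C

T_out = 17.3 °C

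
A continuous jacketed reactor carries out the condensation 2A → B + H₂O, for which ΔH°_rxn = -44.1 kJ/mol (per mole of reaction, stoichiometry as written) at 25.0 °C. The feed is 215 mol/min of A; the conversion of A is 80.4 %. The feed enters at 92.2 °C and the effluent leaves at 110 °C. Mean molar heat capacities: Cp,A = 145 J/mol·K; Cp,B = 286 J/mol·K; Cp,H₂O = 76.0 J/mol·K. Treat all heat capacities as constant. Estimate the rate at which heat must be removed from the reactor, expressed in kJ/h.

Q_out = 164000 kJ/h

Extent of reaction ξ = 0.804 × 215 / 2 = 86.43 mol/min
Reaction term: ξ·ΔH°_rxn = 86.43 × -44.1 = -3811.6 kJ/min
Sensible, feed 92.2→25 °C: -2095 kJ/min
Outlet flows (mol/min): A 42.14, B 86.43, H₂O 86.43
Sensible, products 25→110 °C: 3178.8 kJ/min
Q = ΔH = -2727.7 kJ/min = -45.462 kW
Heat removed = 163660 kJ/h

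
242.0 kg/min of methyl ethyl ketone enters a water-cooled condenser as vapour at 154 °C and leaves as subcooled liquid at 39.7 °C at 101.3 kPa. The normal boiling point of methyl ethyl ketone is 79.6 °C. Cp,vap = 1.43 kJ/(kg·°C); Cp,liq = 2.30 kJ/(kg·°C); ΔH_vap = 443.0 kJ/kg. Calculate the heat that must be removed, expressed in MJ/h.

vapour 154→79.6 °C: -106.39 kJ/kg
condensation at 79.6 °C: -443 kJ/kg
liquid 79.6→39.7 °C: -91.77 kJ/kg
Δh = -106.39 + -443 + -91.77 = -641.16 kJ/kg
Q = ṁ·Δh = 242.0 kg/min × -641.16 kJ/kg = -155160 kJ/min
|Q| = 2586 kW = 9309.7 MJ/h

Q_c = 9310 MJ/h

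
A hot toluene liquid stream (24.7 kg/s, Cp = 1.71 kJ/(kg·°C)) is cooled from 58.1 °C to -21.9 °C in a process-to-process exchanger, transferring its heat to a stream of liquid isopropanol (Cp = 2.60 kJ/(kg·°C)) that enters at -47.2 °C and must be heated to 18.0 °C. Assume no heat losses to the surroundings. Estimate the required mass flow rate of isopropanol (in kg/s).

ṁ_c = 19.9 kg/s

Heat released by hot stream: Q = 24.7 × 1.71 × (58.1 − -21.9) = 3379 kJ/s
Energy balance on cold side (adiabatic exchanger): Q = ṁ_c·Cp_c·(T_c,out − T_c,in)
ṁ_c = 3379 / [2.60 × (18.0 − -47.2)] = 19.933 kg/s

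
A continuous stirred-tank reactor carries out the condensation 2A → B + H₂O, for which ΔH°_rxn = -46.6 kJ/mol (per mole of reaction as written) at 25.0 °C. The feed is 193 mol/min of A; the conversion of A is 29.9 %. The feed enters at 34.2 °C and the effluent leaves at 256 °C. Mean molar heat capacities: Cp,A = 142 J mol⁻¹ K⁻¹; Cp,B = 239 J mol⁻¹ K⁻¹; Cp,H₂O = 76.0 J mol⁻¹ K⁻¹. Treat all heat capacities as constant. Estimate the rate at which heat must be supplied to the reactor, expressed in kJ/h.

Q_in = 296000 kJ/h

Extent of reaction ξ = 0.299 × 193 / 2 = 28.854 mol/min
Reaction term: ξ·ΔH°_rxn = 28.854 × -46.6 = -1344.6 kJ/min
Sensible, feed 34.2→25 °C: -252.14 kJ/min
Outlet flows (mol/min): A 135.29, B 28.854, H₂O 28.854
Sensible, products 25→256 °C: 6537.4 kJ/min
Q = ΔH = 4940.7 kJ/min = 82.345 kW
Heat supplied = 296440 kJ/h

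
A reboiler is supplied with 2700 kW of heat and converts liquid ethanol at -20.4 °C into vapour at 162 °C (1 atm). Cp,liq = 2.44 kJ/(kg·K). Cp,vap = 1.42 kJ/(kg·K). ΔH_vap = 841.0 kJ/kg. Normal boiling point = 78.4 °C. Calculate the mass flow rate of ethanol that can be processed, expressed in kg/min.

ṁ = 135 kg/min

Δh = 2.44×(78.4−-20.4) + 841.0 + 1.42×(162−78.4) = 1200.8 kJ/kg
Q = 2700 kW = 2700 kJ/s = 162000 kJ/min
ṁ = Q/Δh = 162000 / 1200.8 = 134.91 kg/min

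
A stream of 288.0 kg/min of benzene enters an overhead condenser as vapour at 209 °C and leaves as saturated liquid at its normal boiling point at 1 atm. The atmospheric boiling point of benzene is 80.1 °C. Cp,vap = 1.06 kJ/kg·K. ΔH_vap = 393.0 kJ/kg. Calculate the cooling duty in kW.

vapour 209→80.1 °C: -136.63 kJ/kg
condensation at 80.1 °C: -393 kJ/kg
Δh = -136.63 + -393 = -529.63 kJ/kg
Q = ṁ·Δh = 288.0 kg/min × -529.63 kJ/kg = -152530 kJ/min
|Q| = 2542.2 kW

Q_c = 2540 kW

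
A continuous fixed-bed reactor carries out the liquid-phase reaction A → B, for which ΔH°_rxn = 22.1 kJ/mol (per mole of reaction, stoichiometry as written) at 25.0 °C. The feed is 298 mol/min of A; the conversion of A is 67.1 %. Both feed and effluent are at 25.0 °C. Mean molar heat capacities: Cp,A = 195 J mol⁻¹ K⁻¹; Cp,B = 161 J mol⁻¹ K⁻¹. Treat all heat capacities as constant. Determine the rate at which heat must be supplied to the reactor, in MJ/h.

Q_in = 265 MJ/h

Extent of reaction ξ = 0.671 × 298 = 199.96 mol/min
Reaction term: ξ·ΔH°_rxn = 199.96 × 22.1 = 4419.1 kJ/min
Q = ΔH = 4419.1 kJ/min = 73.651 kW
Heat supplied = 265.14 MJ/h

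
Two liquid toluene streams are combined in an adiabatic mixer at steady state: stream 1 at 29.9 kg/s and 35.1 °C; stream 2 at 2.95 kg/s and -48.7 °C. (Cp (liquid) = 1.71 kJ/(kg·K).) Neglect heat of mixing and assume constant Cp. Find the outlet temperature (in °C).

No heat crosses the boundary, so H_out = H_in.
T_out = Σ ṁᵢCp,ᵢTᵢ / Σ ṁᵢCp,ᵢ
      = 1549 / 56.173 = 27.575 °C

T_out = 27.6 °C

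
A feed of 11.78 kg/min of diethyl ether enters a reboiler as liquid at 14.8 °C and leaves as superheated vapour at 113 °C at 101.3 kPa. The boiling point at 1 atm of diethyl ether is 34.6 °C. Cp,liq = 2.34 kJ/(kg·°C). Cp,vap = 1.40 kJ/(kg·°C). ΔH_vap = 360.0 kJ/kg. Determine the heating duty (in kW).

Q = 101 kW

liquid 14.8→34.6 °C: 46.332 kJ/kg
vaporisation at 34.6 °C: 360 kJ/kg
vapour 34.6→113 °C: 109.76 kJ/kg
Δh = 46.332 + 360 + 109.76 = 516.09 kJ/kg
Q = ṁ·Δh = 11.78 kg/min × 516.09 kJ/kg = 6079.6 kJ/min
|Q| = 101.33 kW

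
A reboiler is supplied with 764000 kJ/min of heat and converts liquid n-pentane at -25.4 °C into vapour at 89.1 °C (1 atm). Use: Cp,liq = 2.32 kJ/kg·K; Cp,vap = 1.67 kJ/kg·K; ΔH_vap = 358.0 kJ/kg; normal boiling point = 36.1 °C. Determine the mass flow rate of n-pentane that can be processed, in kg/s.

Δh = 2.32×(36.1−-25.4) + 358.0 + 1.67×(89.1−36.1) = 589.19 kJ/kg
Q = 764000 kJ/min = 12733 kJ/s = 12733 kJ/s
ṁ = Q/Δh = 12733 / 589.19 = 21.612 kg/s

ṁ = 21.6 kg/s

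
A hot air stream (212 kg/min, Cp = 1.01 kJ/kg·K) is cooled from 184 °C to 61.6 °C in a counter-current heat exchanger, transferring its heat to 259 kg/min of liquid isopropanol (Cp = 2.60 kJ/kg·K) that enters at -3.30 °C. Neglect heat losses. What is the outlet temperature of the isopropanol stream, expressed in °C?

Heat released by hot stream: Q = 212 × 1.01 × (184 − 61.6) = 26208 kJ/min
Energy balance on cold side (adiabatic exchanger): Q = ṁ_c·Cp_c·(T_c,out − T_c,in)
T_c,out = -3.30 + 26208/(259 × 2.60) = 35.619 °C

T_c,out = 35.6 °C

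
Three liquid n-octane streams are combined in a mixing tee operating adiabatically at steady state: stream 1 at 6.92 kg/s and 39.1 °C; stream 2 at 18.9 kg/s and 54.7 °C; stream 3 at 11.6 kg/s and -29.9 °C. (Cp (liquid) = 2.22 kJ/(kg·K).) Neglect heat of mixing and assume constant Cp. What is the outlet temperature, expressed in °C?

No heat crosses the boundary, so H_out = H_in.
T_out = Σ ṁᵢCp,ᵢTᵢ / Σ ṁᵢCp,ᵢ
      = 2125.8 / 83.072 = 25.59 °C

T_out = 25.6 °C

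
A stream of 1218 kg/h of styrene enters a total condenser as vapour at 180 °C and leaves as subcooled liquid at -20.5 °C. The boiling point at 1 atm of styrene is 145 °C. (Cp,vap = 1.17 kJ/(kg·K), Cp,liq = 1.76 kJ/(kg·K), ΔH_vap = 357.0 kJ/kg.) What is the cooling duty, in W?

Q_c = 233000 W

vapour 180→145 °C: -40.95 kJ/kg
condensation at 145 °C: -357 kJ/kg
liquid 145→-20.5 °C: -291.28 kJ/kg
Δh = -40.95 + -357 + -291.28 = -689.23 kJ/kg
Q = ṁ·Δh = 1218 kg/h × -689.23 kJ/kg = -839480 kJ/h
|Q| = 233.19 kW = 233190 W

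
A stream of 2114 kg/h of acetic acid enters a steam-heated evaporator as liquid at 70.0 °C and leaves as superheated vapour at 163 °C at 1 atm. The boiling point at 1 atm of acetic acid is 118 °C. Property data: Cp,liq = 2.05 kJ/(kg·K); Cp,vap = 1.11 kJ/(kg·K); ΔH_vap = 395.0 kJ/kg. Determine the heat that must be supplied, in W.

Q = 319000 W

liquid 70.0→118 °C: 98.4 kJ/kg
vaporisation at 118 °C: 395 kJ/kg
vapour 118→163 °C: 49.95 kJ/kg
Δh = 98.4 + 395 + 49.95 = 543.35 kJ/kg
Q = ṁ·Δh = 2114 kg/h × 543.35 kJ/kg = 1.1486e+06 kJ/h
|Q| = 319.07 kW = 319070 W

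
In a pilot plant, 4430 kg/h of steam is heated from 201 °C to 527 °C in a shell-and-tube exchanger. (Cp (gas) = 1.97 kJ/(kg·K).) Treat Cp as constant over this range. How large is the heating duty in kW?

Q = ṁ·Cp·ΔT = 4430 × 1.97 × (527 − 201) = 2.845e+06 kJ/h
Converting: 2.845e+06 / 3600 s = 790.29 kW

Q = 790 kW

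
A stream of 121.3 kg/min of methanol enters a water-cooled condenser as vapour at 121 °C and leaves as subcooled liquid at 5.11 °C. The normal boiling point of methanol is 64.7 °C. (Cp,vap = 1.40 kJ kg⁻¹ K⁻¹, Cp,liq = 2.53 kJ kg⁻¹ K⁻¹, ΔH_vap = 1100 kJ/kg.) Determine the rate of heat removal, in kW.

Q_c = 2690 kW

vapour 121→64.7 °C: -78.82 kJ/kg
condensation at 64.7 °C: -1100 kJ/kg
liquid 64.7→5.11 °C: -150.76 kJ/kg
Δh = -78.82 + -1100 + -150.76 = -1329.6 kJ/kg
Q = ṁ·Δh = 121.3 kg/min × -1329.6 kJ/kg = -161280 kJ/min
|Q| = 2688 kW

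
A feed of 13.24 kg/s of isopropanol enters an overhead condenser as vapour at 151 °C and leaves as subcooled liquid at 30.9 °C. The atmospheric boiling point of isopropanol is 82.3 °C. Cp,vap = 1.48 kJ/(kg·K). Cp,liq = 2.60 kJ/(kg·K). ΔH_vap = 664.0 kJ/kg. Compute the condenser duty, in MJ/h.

Q_c = 42900 MJ/h

vapour 151→82.3 °C: -101.68 kJ/kg
condensation at 82.3 °C: -664 kJ/kg
liquid 82.3→30.9 °C: -133.64 kJ/kg
Δh = -101.68 + -664 + -133.64 = -899.32 kJ/kg
Q = ṁ·Δh = 13.24 kg/s × -899.32 kJ/kg = -11907 kJ/s
|Q| = 11907 kW = 42865 MJ/h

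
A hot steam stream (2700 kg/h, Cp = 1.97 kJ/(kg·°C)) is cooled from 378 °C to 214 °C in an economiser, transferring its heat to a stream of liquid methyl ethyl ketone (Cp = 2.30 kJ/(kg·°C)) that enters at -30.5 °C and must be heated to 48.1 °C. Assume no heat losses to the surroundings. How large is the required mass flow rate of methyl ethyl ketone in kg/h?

ṁ_c = 4830 kg/h

Heat released by hot stream: Q = 2700 × 1.97 × (378 − 214) = 872320 kJ/h
Energy balance on cold side (adiabatic exchanger): Q = ṁ_c·Cp_c·(T_c,out − T_c,in)
ṁ_c = 872320 / [2.30 × (48.1 − -30.5)] = 4825.3 kg/h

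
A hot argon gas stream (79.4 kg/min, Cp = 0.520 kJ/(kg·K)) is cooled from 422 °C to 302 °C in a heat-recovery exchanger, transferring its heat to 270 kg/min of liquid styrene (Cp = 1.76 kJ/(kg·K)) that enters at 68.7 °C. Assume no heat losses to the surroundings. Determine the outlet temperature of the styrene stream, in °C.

T_c,out = 79.1 °C

Heat released by hot stream: Q = 79.4 × 0.520 × (422 − 302) = 4954.6 kJ/min
Energy balance on cold side (adiabatic exchanger): Q = ṁ_c·Cp_c·(T_c,out − T_c,in)
T_c,out = 68.7 + 4954.6/(270 × 1.76) = 79.126 °C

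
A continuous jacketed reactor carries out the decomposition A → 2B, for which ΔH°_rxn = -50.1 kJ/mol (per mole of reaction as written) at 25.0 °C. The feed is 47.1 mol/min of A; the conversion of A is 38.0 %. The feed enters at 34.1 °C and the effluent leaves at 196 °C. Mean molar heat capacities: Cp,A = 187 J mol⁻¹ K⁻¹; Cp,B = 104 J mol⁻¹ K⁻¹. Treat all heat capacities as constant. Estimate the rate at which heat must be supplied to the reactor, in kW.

Extent of reaction ξ = 0.380 × 47.1 = 17.898 mol/min
Reaction term: ξ·ΔH°_rxn = 17.898 × -50.1 = -896.69 kJ/min
Sensible, feed 34.1→25 °C: -80.15 kJ/min
Outlet flows (mol/min): A 29.202, B 35.796
Sensible, products 25→196 °C: 1570.4 kJ/min
Q = ΔH = 593.55 kJ/min = 9.8925 kW
Heat supplied = 9.8925 kW

Q_in = 9.89 kW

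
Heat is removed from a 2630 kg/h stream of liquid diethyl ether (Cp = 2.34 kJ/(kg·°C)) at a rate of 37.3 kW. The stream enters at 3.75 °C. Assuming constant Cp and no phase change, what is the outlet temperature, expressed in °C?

T_out = -18.1 °C

Q = 37.3 kW = 134280 kJ/h
ΔT = Q/(ṁ·Cp) = 134280/(2630×2.34) = 21.819 K
T_out = 3.75 − 21.819 = -18.069 °C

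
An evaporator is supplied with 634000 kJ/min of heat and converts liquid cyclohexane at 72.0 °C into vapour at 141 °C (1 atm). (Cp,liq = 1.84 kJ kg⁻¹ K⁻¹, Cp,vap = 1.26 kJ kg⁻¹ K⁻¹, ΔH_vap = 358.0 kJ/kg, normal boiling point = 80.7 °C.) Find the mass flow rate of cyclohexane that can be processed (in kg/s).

Δh = 1.84×(80.7−72.0) + 358.0 + 1.26×(141−80.7) = 449.99 kJ/kg
Q = 634000 kJ/min = 10567 kJ/s = 10567 kJ/s
ṁ = Q/Δh = 10567 / 449.99 = 23.482 kg/s

ṁ = 23.5 kg/s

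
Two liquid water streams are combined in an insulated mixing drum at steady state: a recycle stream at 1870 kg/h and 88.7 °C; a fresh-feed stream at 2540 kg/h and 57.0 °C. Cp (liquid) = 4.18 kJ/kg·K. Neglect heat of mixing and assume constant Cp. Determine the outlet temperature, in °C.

T_out = 70.4 °C

Energy balance with Q = 0: Σ ṁᵢCp,ᵢ(T_out − Tᵢ) = 0
T_out = Σ ṁᵢCp,ᵢTᵢ / Σ ṁᵢCp,ᵢ
      = 1.2985e+06 / 18434 = 70.442 °C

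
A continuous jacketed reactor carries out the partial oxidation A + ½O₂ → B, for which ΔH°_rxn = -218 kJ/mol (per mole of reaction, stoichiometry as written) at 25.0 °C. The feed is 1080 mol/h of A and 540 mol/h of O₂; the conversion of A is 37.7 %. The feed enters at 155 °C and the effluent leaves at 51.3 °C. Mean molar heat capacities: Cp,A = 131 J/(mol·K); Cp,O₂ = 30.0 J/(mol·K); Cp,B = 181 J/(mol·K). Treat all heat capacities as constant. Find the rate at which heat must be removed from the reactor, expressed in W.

Extent of reaction ξ = 0.377 × 1080 = 407.16 mol/h
Reaction term: ξ·ΔH°_rxn = 407.16 × -218 = -88761 kJ/h
Sensible, feed 155→25 °C: -20498 kJ/h
Outlet flows (mol/h): A 672.84, O₂ 336.42, B 407.16
Sensible, products 25→51.3 °C: 4521.8 kJ/h
Q = ΔH = -104740 kJ/h = -29.094 kW
Heat removed = 29094 W

Q_out = 29100 W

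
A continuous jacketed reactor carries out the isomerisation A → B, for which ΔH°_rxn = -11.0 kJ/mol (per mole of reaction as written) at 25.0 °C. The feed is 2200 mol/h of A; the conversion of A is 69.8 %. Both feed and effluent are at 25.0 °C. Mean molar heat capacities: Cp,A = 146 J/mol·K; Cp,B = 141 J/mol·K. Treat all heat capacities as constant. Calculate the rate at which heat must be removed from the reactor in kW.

Extent of reaction ξ = 0.698 × 2200 = 1535.6 mol/h
Reaction term: ξ·ΔH°_rxn = 1535.6 × -11.0 = -16892 kJ/h
Q = ΔH = -16892 kJ/h = -4.6921 kW
Heat removed = 4.6921 kW

Q_out = 4.69 kW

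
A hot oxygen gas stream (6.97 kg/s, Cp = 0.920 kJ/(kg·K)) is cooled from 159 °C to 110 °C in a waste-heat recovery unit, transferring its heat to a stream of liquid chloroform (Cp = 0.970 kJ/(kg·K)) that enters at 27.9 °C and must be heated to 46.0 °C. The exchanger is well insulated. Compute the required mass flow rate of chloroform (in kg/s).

ṁ_c = 17.9 kg/s

Heat released by hot stream: Q = 6.97 × 0.920 × (159 − 110) = 314.21 kJ/s
Energy balance on cold side (adiabatic exchanger): Q = ṁ_c·Cp_c·(T_c,out − T_c,in)
ṁ_c = 314.21 / [0.970 × (46.0 − 27.9)] = 17.896 kg/s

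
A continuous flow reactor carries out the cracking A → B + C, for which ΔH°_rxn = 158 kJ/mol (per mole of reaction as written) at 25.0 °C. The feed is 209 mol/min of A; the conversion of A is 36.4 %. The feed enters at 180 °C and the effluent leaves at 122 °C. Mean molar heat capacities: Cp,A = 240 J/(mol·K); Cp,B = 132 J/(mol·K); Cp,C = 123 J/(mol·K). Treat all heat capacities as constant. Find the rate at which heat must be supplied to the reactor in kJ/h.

Extent of reaction ξ = 0.364 × 209 = 76.076 mol/min
Reaction term: ξ·ΔH°_rxn = 76.076 × 158 = 12020 kJ/min
Sensible, feed 180→25 °C: -7774.8 kJ/min
Outlet flows (mol/min): A 132.92, B 76.076, C 76.076
Sensible, products 25→122 °C: 4976.2 kJ/min
Q = ΔH = 9221.4 kJ/min = 153.69 kW
Heat supplied = 553290 kJ/h

Q_in = 553000 kJ/h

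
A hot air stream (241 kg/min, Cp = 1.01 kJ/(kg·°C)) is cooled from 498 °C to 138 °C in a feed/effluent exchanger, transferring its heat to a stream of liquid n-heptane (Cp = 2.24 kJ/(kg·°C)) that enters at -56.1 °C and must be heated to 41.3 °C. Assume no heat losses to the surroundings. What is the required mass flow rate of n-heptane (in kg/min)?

Heat released by hot stream: Q = 241 × 1.01 × (498 − 138) = 87628 kJ/min
Energy balance on cold side (adiabatic exchanger): Q = ṁ_c·Cp_c·(T_c,out − T_c,in)
ṁ_c = 87628 / [2.24 × (41.3 − -56.1)] = 401.64 kg/min

ṁ_c = 402 kg/min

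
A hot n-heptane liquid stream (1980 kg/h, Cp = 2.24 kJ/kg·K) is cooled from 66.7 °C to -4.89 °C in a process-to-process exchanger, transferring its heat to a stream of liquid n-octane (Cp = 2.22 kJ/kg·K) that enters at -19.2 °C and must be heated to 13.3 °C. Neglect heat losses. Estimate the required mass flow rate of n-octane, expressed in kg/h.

ṁ_c = 4400 kg/h

Heat released by hot stream: Q = 1980 × 2.24 × (66.7 − -4.89) = 317520 kJ/h
Energy balance on cold side (adiabatic exchanger): Q = ṁ_c·Cp_c·(T_c,out − T_c,in)
ṁ_c = 317520 / [2.22 × (13.3 − -19.2)] = 4400.8 kg/h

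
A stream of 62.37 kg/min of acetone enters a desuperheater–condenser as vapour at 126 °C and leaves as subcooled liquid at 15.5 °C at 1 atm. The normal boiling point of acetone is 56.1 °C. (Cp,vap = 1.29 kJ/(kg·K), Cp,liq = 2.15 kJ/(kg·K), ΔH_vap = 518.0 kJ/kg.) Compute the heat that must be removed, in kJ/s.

vapour 126→56.1 °C: -90.171 kJ/kg
condensation at 56.1 °C: -518 kJ/kg
liquid 56.1→15.5 °C: -87.29 kJ/kg
Δh = -90.171 + -518 + -87.29 = -695.46 kJ/kg
Q = ṁ·Δh = 62.37 kg/min × -695.46 kJ/kg = -43376 kJ/min
|Q| = 722.93 kW

Q_c = 723 kJ/s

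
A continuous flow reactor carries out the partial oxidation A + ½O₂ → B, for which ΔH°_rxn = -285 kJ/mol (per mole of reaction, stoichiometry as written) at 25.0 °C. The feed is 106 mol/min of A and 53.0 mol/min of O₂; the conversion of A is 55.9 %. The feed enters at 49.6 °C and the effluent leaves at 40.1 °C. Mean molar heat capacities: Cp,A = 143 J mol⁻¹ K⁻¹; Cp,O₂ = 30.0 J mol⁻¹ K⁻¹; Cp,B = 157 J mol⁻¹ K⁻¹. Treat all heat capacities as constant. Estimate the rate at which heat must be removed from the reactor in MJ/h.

Q_out = 1020 MJ/h

Extent of reaction ξ = 0.559 × 106 = 59.254 mol/min
Reaction term: ξ·ΔH°_rxn = 59.254 × -285 = -16887 kJ/min
Sensible, feed 49.6→25 °C: -412 kJ/min
Outlet flows (mol/min): A 46.746, O₂ 23.373, B 59.254
Sensible, products 25→40.1 °C: 252 kJ/min
Q = ΔH = -17047 kJ/min = -284.12 kW
Heat removed = 1022.8 MJ/h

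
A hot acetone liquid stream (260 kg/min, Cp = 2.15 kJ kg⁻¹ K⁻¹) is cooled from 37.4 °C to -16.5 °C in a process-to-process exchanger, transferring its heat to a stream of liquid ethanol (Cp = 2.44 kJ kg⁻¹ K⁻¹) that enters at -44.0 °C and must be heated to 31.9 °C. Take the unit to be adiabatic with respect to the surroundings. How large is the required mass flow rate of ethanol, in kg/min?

Heat released by hot stream: Q = 260 × 2.15 × (37.4 − -16.5) = 30130 kJ/min
Energy balance on cold side (adiabatic exchanger): Q = ṁ_c·Cp_c·(T_c,out − T_c,in)
ṁ_c = 30130 / [2.44 × (31.9 − -44.0)] = 162.69 kg/min

ṁ_c = 163 kg/min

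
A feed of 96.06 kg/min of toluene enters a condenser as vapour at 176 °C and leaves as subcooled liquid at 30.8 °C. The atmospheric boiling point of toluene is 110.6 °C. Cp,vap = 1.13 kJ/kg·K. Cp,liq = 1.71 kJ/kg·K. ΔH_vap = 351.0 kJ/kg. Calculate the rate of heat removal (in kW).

Q_c = 899 kW

vapour 176→110.6 °C: -73.902 kJ/kg
condensation at 110.6 °C: -351 kJ/kg
liquid 110.6→30.8 °C: -136.46 kJ/kg
Δh = -73.902 + -351 + -136.46 = -561.36 kJ/kg
Q = ṁ·Δh = 96.06 kg/min × -561.36 kJ/kg = -53924 kJ/min
|Q| = 898.74 kW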